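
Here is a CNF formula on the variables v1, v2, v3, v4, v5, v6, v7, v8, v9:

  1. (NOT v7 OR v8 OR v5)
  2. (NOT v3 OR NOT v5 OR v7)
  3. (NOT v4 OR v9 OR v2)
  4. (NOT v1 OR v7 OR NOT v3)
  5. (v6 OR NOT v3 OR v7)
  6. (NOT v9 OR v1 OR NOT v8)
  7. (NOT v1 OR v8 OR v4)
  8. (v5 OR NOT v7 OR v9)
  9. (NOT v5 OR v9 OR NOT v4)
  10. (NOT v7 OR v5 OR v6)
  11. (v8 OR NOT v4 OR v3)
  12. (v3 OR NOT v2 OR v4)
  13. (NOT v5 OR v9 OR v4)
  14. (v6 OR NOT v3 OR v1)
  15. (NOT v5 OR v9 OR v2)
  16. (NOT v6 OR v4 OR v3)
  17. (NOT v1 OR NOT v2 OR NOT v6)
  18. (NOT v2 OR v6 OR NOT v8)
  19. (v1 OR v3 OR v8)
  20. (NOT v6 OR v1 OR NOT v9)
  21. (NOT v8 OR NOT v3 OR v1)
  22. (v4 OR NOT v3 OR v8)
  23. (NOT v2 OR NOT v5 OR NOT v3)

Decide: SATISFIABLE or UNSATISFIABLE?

Branch on v1: take v1 = False.
For the remaining variables, v2 = True, v3 = False, v4 = True, v5 = False, v6 = True, v7 = False, v8 = True, v9 = False works.
So v1 = False  v2 = True  v3 = False  v4 = True  v5 = False  v6 = True  v7 = False  v8 = True  v9 = False is a satisfying assignment.

SATISFIABLE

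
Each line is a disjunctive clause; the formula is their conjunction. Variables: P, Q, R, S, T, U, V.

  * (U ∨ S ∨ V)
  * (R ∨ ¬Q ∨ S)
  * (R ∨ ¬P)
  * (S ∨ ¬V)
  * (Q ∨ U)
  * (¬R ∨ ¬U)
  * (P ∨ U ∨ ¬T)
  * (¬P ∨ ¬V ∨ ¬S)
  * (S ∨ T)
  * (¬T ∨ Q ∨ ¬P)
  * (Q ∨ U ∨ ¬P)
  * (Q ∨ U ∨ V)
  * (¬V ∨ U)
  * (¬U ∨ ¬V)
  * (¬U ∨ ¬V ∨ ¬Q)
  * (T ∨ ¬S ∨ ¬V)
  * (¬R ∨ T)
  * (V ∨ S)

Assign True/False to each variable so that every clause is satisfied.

Set P = False and propagate.
The remaining clauses are satisfied by Q = False, R = False, S = True, T = True, U = True, V = False.
Check each clause:
  1. (V ∨ U ∨ S) — S is true.
  2. (S ∨ R ∨ ¬Q) — S is true.
  3. (R ∨ ¬P) — ¬P is true.
  4. (¬V ∨ S) — ¬V is true.
  5. (U ∨ Q) — U is true.
  6. (¬R ∨ ¬U) — ¬R is true.
  7. (¬T ∨ P ∨ U) — U is true.
  8. (¬V ∨ ¬S ∨ ¬P) — ¬V is true.
  9. (T ∨ S) — S is true.
  10. (Q ∨ ¬P ∨ ¬T) — ¬P is true.
  11. (U ∨ Q ∨ ¬P) — U is true.
  12. (U ∨ V ∨ Q) — U is true.
  13. (¬V ∨ U) — ¬V is true.
  14. (¬V ∨ ¬U) — ¬V is true.
  15. (¬Q ∨ ¬U ∨ ¬V) — ¬V is true.
  16. (¬S ∨ ¬V ∨ T) — ¬V is true.
  17. (¬R ∨ T) — ¬R is true.
  18. (S ∨ V) — S is true.

P = False, Q = False, R = False, S = True, T = True, U = True, V = False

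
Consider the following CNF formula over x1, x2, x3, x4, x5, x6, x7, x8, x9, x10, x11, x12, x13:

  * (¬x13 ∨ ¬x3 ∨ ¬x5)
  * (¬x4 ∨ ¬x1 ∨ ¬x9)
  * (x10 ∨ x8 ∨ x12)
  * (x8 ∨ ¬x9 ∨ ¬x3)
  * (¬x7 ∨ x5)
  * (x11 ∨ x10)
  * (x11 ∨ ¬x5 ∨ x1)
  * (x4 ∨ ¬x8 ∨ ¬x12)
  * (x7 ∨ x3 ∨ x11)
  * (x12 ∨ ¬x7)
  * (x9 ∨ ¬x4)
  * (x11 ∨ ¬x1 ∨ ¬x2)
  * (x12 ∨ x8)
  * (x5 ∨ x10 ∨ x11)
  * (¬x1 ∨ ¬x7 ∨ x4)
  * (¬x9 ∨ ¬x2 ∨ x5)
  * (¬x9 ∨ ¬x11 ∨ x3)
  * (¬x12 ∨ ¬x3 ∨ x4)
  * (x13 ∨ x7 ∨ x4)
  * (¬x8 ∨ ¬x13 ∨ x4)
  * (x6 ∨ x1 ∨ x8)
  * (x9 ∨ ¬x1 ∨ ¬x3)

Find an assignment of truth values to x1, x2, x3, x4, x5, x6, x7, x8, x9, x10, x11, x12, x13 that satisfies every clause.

x1 = F, x2 = F, x3 = T, x4 = T, x5 = T, x6 = F, x7 = F, x8 = T, x9 = T, x10 = T, x11 = T, x12 = T, x13 = F

Check each clause:
  1. (¬x13 ∨ ¬x5 ∨ ¬x3) — ¬x13 is true.
  2. (¬x4 ∨ ¬x1 ∨ ¬x9) — ¬x1 is true.
  3. (x10 ∨ x12 ∨ x8) — x8 is true.
  4. (x8 ∨ ¬x3 ∨ ¬x9) — x8 is true.
  5. (x5 ∨ ¬x7) — ¬x7 is true.
  6. (x10 ∨ x11) — x10 is true.
  7. (¬x5 ∨ x11 ∨ x1) — x11 is true.
  8. (¬x12 ∨ ¬x8 ∨ x4) — x4 is true.
  9. (x11 ∨ x7 ∨ x3) — x11 is true.
  10. (x12 ∨ ¬x7) — ¬x7 is true.
  11. (¬x4 ∨ x9) — x9 is true.
  12. (x11 ∨ ¬x2 ∨ ¬x1) — x11 is true.
  13. (x12 ∨ x8) — x8 is true.
  14. (x10 ∨ x11 ∨ x5) — x10 is true.
  15. (x4 ∨ ¬x1 ∨ ¬x7) — ¬x7 is true.
  16. (x5 ∨ ¬x9 ∨ ¬x2) — x5 is true.
  17. (¬x9 ∨ ¬x11 ∨ x3) — x3 is true.
  18. (x4 ∨ ¬x3 ∨ ¬x12) — x4 is true.
  19. (x7 ∨ x13 ∨ x4) — x4 is true.
  20. (¬x13 ∨ x4 ∨ ¬x8) — ¬x13 is true.
  21. (x1 ∨ x6 ∨ x8) — x8 is true.
  22. (x9 ∨ ¬x3 ∨ ¬x1) — x9 is true.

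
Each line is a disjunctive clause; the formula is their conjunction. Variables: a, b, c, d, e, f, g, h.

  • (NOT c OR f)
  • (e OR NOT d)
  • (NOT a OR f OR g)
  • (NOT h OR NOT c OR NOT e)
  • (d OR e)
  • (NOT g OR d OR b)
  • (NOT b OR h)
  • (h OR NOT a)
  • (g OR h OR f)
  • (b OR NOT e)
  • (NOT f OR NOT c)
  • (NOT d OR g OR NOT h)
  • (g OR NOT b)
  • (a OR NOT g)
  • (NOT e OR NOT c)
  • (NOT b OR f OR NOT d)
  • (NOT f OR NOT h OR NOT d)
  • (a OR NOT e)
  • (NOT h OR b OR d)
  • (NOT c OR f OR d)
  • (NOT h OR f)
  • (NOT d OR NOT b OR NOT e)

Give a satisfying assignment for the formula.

a=T, b=T, c=F, d=F, e=T, f=T, g=T, h=T

c occurs only negated in the remaining clauses — set c = False.
Branch on a: take a = True.
  then h is forced to True.
  then f is forced to True.
  then d is forced to False.
  then e is forced to True.
  then b is forced to True.
  then g is forced to True.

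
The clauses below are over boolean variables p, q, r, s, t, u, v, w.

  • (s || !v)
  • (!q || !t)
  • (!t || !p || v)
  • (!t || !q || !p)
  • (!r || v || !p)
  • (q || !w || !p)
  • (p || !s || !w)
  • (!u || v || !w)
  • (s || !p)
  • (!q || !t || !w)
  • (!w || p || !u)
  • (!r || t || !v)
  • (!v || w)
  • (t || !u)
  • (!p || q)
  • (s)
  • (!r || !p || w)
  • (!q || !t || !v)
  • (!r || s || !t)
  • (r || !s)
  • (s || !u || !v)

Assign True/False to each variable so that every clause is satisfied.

p = False, q = False, r = True, s = True, t = True, u = True, v = False, w = False

Check each clause:
  1. (s || !v) — !v is true.
  2. (!q || !t) — !q is true.
  3. (!t || v || !p) — !p is true.
  4. (!p || !q || !t) — !q is true.
  5. (!r || !p || v) — !p is true.
  6. (q || !p || !w) — !w is true.
  7. (p || !w || !s) — !w is true.
  8. (!u || v || !w) — !w is true.
  9. (s || !p) — s is true.
  10. (!w || !t || !q) — !w is true.
  11. (!w || p || !u) — !w is true.
  12. (t || !r || !v) — t is true.
  13. (w || !v) — !v is true.
  14. (!u || t) — t is true.
  15. (!p || q) — !p is true.
  16. (s) — s is true.
  17. (w || !p || !r) — !p is true.
  18. (!v || !t || !q) — !v is true.
  19. (!t || !r || s) — s is true.
  20. (r || !s) — r is true.
  21. (!u || s || !v) — !v is true.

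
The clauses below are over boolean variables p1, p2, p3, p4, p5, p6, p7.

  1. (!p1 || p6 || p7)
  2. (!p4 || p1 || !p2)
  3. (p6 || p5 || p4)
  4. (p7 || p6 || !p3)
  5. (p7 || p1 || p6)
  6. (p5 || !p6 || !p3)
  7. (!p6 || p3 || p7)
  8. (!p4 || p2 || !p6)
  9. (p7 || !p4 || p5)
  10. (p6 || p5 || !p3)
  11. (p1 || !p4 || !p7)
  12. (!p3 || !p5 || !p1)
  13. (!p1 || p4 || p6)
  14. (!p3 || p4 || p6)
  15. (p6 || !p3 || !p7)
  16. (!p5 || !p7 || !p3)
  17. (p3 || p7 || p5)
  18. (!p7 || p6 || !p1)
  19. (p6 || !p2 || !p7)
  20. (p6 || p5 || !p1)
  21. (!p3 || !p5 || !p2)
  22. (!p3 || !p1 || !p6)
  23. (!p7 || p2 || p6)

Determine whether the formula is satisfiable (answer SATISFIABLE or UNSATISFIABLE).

Try p1 = False.
Set p2 = False and propagate.
For the remaining variables, p3 = False, p4 = False, p5 = True, p6 = True, p7 = True works.
So p1=F, p2=F, p3=F, p4=F, p5=T, p6=T, p7=T is a satisfying assignment.

SATISFIABLE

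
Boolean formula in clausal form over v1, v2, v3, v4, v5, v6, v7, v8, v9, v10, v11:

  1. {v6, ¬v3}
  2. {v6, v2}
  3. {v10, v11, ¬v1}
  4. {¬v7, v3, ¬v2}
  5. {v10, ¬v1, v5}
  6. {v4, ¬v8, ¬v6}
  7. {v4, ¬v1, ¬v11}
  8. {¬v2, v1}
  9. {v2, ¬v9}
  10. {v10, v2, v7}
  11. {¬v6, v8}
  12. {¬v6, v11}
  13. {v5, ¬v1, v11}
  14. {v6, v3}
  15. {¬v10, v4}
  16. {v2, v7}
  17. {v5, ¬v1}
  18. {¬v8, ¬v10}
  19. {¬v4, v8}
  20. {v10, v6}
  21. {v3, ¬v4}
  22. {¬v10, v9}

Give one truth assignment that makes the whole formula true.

Pure literal: v5 appears only positively; assign v5 = True.
Set v1 = False and propagate.
  then v2 is forced to False.
  then v6 is forced to True.
  then v9 is forced to False.
  then v8 is forced to True.
  then v4 is forced to True.
  then v11 is forced to True.
  then v7 is forced to True.
  then v10 is forced to False.
  then v3 is forced to True.

v1=F, v2=F, v3=T, v4=T, v5=T, v6=T, v7=T, v8=T, v9=F, v10=F, v11=T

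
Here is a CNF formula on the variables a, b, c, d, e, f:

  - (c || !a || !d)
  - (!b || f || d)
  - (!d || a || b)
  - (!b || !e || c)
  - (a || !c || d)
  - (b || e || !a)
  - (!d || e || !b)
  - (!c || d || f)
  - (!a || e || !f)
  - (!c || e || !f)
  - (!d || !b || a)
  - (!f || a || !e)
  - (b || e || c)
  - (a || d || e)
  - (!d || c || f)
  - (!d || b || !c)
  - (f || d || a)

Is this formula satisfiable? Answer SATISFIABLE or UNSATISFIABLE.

SATISFIABLE

Set a = True and propagate.
Try b = False.
  then e is forced to True.
Set c = False and propagate.
  then d is forced to False.
f is now unconstrained; take f = False.
Every clause has at least one true literal under this assignment.
So a=T, b=F, c=F, d=F, e=T, f=F is a satisfying assignment.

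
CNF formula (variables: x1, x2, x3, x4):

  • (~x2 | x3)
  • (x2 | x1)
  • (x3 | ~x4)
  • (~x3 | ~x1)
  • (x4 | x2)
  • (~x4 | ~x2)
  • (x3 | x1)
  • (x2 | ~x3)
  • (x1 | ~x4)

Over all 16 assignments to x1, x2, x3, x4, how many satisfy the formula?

1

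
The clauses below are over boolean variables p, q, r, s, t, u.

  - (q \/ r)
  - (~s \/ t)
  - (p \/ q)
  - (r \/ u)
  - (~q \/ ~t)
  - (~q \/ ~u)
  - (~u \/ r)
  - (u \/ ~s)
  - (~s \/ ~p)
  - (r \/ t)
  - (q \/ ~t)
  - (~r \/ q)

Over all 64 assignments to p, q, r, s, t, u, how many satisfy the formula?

Satisfying assignments:
  p=0 q=1 r=1 s=0 t=0 u=0
  p=1 q=1 r=1 s=0 t=0 u=0
Count: 2.

2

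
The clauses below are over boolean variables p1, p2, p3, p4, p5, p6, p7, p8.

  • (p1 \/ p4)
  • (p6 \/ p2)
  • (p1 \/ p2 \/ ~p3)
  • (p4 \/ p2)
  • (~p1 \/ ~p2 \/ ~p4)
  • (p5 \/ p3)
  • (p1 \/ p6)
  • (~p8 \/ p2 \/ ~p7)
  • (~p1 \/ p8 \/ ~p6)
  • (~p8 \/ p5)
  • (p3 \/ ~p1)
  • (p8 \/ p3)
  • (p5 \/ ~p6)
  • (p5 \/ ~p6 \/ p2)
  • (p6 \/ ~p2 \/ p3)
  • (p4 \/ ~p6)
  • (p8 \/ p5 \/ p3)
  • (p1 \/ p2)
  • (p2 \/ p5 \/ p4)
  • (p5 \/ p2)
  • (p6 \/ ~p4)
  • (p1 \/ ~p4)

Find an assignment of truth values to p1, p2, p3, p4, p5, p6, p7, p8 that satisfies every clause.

p5 occurs only positively in the remaining clauses — set p5 = True.
p7 occurs only negated in the remaining clauses — set p7 = False.
Branch on p1: take p1 = True.
  then p3 is forced to True.
For the remaining variables, p2 = False, p4 = True, p6 = True, p8 = True works.
Every clause has at least one true literal under this assignment.

p1 = True  p2 = False  p3 = True  p4 = True  p5 = True  p6 = True  p7 = False  p8 = True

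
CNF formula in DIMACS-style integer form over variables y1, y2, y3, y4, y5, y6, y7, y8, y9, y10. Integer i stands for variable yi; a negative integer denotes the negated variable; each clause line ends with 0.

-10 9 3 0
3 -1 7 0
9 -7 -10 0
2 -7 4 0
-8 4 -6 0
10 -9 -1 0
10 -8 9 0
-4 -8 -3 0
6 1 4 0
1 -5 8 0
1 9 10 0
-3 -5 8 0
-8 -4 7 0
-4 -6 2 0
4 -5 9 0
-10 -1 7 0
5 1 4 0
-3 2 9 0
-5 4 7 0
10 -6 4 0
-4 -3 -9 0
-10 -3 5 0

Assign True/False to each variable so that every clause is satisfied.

y1=True, y2=True, y3=True, y4=True, y5=False, y6=True, y7=False, y8=False, y9=False, y10=False

Pure literal: y2 appears only positively; assign y2 = True.
Try y1 = True.
Branch on y3: take y3 = True.
For the remaining variables, y4 = True, y5 = False, y6 = True, y7 = False, y8 = False, y9 = False, y10 = False works.
Every clause has at least one true literal under this assignment.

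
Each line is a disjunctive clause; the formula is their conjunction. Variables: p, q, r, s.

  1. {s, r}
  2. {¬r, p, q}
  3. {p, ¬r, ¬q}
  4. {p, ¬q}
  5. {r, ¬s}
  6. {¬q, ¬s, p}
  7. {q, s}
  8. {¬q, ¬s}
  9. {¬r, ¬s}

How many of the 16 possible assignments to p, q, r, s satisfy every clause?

1

The models are:
  p=1 q=1 r=1 s=0
Count: 1.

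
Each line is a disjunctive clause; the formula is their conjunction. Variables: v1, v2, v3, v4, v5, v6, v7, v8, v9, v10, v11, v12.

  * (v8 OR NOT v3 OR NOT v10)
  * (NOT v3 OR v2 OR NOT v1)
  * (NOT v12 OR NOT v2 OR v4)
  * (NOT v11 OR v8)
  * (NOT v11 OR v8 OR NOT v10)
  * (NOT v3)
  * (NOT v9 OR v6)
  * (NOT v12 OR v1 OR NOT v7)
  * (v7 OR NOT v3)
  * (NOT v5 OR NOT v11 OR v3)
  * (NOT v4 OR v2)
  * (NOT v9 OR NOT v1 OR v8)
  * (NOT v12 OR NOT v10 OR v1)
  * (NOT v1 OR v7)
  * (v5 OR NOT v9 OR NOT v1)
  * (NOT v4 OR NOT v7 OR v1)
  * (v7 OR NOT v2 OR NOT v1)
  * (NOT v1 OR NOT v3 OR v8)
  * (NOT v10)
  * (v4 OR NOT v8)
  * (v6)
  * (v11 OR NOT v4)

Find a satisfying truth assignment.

v1=False, v2=True, v3=False, v4=True, v5=False, v6=True, v7=False, v8=True, v9=False, v10=False, v11=True, v12=True

(NOT v3) is a unit clause, so v3 = False.
The clause (NOT v10) is unit: v10 must be False.
(v6) is a unit clause, so v6 = True.
v9 occurs only negated in the remaining clauses — set v9 = False.
Branch on v1: take v1 = False.
Try v2 = True.
Branch on v4: take v4 = True.
  then v7 is forced to False.
  then v11 is forced to True.
  then v8 is forced to True.
  then v5 is forced to False.
v12 is now unconstrained; take v12 = True.
Every clause has at least one true literal under this assignment.
Check each clause:
  1. (NOT v10 OR NOT v3 OR v8) — v8 is true.
  2. (v2 OR NOT v3 OR NOT v1) — v2 is true.
  3. (NOT v2 OR NOT v12 OR v4) — v4 is true.
  4. (v8 OR NOT v11) — v8 is true.
  5. (v8 OR NOT v11 OR NOT v10) — v8 is true.
  6. (NOT v3) — NOT v3 is true.
  7. (v6 OR NOT v9) — v6 is true.
  8. (v1 OR NOT v7 OR NOT v12) — NOT v7 is true.
  9. (v7 OR NOT v3) — NOT v3 is true.
  10. (NOT v11 OR NOT v5 OR v3) — NOT v5 is true.
  11. (NOT v4 OR v2) — v2 is true.
  12. (NOT v1 OR NOT v9 OR v8) — v8 is true.
  13. (NOT v10 OR v1 OR NOT v12) — NOT v10 is true.
  14. (NOT v1 OR v7) — NOT v1 is true.
  15. (NOT v9 OR v5 OR NOT v1) — NOT v1 is true.
  16. (v1 OR NOT v4 OR NOT v7) — NOT v7 is true.
  17. (NOT v1 OR NOT v2 OR v7) — NOT v1 is true.
  18. (NOT v3 OR NOT v1 OR v8) — v8 is true.
  19. (NOT v10) — NOT v10 is true.
  20. (v4 OR NOT v8) — v4 is true.
  21. (v6) — v6 is true.
  22. (v11 OR NOT v4) — v11 is true.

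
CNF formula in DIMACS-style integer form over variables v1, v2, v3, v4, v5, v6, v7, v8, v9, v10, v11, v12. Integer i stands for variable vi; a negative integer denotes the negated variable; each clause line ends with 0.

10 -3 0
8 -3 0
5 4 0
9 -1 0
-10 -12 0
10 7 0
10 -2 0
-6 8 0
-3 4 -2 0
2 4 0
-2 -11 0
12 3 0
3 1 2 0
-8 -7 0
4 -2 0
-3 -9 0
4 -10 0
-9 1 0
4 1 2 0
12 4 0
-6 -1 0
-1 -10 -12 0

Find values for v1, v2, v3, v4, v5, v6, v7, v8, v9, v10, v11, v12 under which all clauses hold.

v4 occurs only positively in the remaining clauses — set v4 = True.
Pure literal: v11 appears only negated; assign v11 = False.
Branch on v1: take v1 = False.
  then v9 is forced to False.
Try v2 = True.
  then v10 is forced to True.
  then v12 is forced to False.
  then v3 is forced to True.
  then v8 is forced to True.
  then v7 is forced to False.
v5, v6 are now unconstrained; take v5 = False, v6 = True.
Every clause has at least one true literal under this assignment.
Check each clause:
  1. {v10, ¬v3} — v10 is true.
  2. {v8, ¬v3} — v8 is true.
  3. {v4, v5} — v4 is true.
  4. {v9, ¬v1} — ¬v1 is true.
  5. {¬v12, ¬v10} — ¬v12 is true.
  6. {v10, v7} — v10 is true.
  7. {¬v2, v10} — v10 is true.
  8. {v8, ¬v6} — v8 is true.
  9. {¬v3, ¬v2, v4} — v4 is true.
  10. {v2, v4} — v2 is true.
  11. {¬v2, ¬v11} — ¬v11 is true.
  12. {v12, v3} — v3 is true.
  13. {v1, v2, v3} — v2 is true.
  14. {¬v7, ¬v8} — ¬v7 is true.
  15. {v4, ¬v2} — v4 is true.
  16. {¬v9, ¬v3} — ¬v9 is true.
  17. {v4, ¬v10} — v4 is true.
  18. {v1, ¬v9} — ¬v9 is true.
  19. {v4, v2, v1} — v2 is true.
  20. {v12, v4} — v4 is true.
  21. {¬v1, ¬v6} — ¬v1 is true.
  22. {¬v12, ¬v1, ¬v10} — ¬v12 is true.

v1=0, v2=1, v3=1, v4=1, v5=0, v6=1, v7=0, v8=1, v9=0, v10=1, v11=0, v12=0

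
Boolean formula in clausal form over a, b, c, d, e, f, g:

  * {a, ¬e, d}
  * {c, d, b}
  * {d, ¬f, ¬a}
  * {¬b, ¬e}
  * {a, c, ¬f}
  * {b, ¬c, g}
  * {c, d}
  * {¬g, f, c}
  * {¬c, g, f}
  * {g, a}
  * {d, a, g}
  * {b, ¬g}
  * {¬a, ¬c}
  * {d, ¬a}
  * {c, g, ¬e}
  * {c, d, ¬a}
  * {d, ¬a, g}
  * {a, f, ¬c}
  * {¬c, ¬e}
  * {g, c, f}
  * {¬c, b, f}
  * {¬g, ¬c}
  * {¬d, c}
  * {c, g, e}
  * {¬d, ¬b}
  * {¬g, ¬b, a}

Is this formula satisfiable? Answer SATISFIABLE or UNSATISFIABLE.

UNSATISFIABLE

c = True:
  propagation gives a=False, g=True; an empty clause results — contradiction.
c = False:
  propagation gives d=True; an empty clause results — contradiction.
Every branch closes, so no satisfying assignment exists.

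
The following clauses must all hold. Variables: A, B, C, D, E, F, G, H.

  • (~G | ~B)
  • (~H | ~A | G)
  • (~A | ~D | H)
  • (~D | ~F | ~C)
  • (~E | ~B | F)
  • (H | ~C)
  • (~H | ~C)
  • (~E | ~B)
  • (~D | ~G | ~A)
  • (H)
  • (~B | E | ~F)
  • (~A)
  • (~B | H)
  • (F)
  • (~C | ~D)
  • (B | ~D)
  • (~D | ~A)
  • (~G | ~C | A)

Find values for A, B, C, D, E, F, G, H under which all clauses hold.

A=F  B=F  C=F  D=F  E=F  F=T  G=F  H=T

(H) is a unit clause, so H = True.
The clause (~C) is unit: C must be False.
The clause (~A) is unit: A must be False.
(F) is a unit clause, so F = True.
D occurs only negated in the remaining clauses — set D = False.
Pure literal: G appears only negated; assign G = False.
Branch on B: take B = False.
E is now unconstrained; take E = False.
Check each clause:
  1. (~G | ~B) — ~G is true.
  2. (~A | ~H | G) — ~A is true.
  3. (~A | ~D | H) — H is true.
  4. (~F | ~D | ~C) — ~D is true.
  5. (F | ~B | ~E) — ~E is true.
  6. (H | ~C) — H is true.
  7. (~H | ~C) — ~C is true.
  8. (~B | ~E) — ~E is true.
  9. (~A | ~G | ~D) — ~G is true.
  10. (H) — H is true.
  11. (E | ~B | ~F) — ~B is true.
  12. (~A) — ~A is true.
  13. (H | ~B) — H is true.
  14. (F) — F is true.
  15. (~D | ~C) — ~D is true.
  16. (B | ~D) — ~D is true.
  17. (~A | ~D) — ~D is true.
  18. (~G | A | ~C) — ~C is true.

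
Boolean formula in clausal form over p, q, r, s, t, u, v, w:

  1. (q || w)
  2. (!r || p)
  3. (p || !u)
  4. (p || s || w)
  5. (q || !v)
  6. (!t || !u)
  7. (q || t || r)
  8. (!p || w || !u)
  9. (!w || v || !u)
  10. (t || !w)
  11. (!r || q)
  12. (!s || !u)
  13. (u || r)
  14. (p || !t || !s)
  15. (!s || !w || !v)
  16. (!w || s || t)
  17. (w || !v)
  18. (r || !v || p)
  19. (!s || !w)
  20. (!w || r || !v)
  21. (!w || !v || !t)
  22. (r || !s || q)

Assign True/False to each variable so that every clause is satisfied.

p = True, q = True, r = True, s = False, t = False, u = False, v = False, w = False

q occurs only positively in the remaining clauses — set q = True.
Try p = True.
Set r = True and propagate.
For the remaining variables, s = False, t = False, u = False, v = False, w = False works.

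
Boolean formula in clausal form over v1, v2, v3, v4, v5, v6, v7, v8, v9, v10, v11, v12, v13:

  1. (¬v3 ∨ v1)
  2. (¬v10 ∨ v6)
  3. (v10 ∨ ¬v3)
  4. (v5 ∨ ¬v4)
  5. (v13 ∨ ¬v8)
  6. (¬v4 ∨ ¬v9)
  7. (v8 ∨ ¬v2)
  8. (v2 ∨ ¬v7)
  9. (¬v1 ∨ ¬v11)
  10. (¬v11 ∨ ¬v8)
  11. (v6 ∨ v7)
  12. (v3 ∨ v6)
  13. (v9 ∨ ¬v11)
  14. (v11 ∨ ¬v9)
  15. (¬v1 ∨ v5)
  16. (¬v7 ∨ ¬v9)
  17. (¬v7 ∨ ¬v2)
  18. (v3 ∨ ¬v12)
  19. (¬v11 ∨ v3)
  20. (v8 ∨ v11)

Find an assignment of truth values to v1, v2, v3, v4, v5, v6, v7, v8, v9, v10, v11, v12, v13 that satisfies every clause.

v1=False  v2=False  v3=False  v4=False  v5=False  v6=True  v7=False  v8=True  v9=False  v10=False  v11=False  v12=False  v13=True

Check each clause:
  1. (¬v3 ∨ v1) — ¬v3 is true.
  2. (¬v10 ∨ v6) — ¬v10 is true.
  3. (¬v3 ∨ v10) — ¬v3 is true.
  4. (v5 ∨ ¬v4) — ¬v4 is true.
  5. (¬v8 ∨ v13) — v13 is true.
  6. (¬v4 ∨ ¬v9) — ¬v4 is true.
  7. (¬v2 ∨ v8) — v8 is true.
  8. (¬v7 ∨ v2) — ¬v7 is true.
  9. (¬v11 ∨ ¬v1) — ¬v11 is true.
  10. (¬v11 ∨ ¬v8) — ¬v11 is true.
  11. (v7 ∨ v6) — v6 is true.
  12. (v3 ∨ v6) — v6 is true.
  13. (v9 ∨ ¬v11) — ¬v11 is true.
  14. (¬v9 ∨ v11) — ¬v9 is true.
  15. (¬v1 ∨ v5) — ¬v1 is true.
  16. (¬v7 ∨ ¬v9) — ¬v7 is true.
  17. (¬v2 ∨ ¬v7) — ¬v7 is true.
  18. (v3 ∨ ¬v12) — ¬v12 is true.
  19. (v3 ∨ ¬v11) — ¬v11 is true.
  20. (v11 ∨ v8) — v8 is true.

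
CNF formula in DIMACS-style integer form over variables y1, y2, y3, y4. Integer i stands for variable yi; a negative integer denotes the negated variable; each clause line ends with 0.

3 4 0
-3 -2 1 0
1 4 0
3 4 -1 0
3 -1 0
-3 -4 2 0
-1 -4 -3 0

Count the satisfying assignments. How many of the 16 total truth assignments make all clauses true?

4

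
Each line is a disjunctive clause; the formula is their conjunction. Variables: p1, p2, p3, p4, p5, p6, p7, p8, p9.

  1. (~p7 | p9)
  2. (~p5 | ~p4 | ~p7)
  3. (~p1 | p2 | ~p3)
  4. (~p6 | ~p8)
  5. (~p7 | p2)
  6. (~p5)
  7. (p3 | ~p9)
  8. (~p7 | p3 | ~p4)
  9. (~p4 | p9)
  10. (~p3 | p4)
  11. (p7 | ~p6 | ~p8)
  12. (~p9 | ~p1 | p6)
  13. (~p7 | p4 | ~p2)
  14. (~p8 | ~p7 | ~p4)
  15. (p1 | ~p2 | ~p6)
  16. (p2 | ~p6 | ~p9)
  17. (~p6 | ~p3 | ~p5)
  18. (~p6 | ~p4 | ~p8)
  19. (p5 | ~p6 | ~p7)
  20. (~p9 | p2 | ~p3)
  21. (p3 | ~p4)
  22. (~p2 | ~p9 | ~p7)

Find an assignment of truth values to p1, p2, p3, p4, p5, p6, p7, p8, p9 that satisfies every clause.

The clause (~p5) is unit: p5 must be False.
Try p1 = False.
Set p2 = True and propagate.
  then p6 is forced to False.
The remaining clauses are satisfied by p3 = True, p4 = True, p7 = False, p8 = True, p9 = True.

p1=F  p2=T  p3=T  p4=T  p5=F  p6=F  p7=F  p8=T  p9=T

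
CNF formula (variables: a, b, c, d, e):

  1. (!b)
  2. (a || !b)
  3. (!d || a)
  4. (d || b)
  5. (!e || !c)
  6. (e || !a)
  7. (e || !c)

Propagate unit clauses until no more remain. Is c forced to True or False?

Unit clause (!b) sets b = False.
(d || b): since b = False, the clause reduces to (d). d = True.
(a || !d) with d = True leaves only a, so a = True.
In (!a || e), !a is now false; e must hold, so e = True.
(!e || !c): since e = True, the clause reduces to (!c). c = False.

False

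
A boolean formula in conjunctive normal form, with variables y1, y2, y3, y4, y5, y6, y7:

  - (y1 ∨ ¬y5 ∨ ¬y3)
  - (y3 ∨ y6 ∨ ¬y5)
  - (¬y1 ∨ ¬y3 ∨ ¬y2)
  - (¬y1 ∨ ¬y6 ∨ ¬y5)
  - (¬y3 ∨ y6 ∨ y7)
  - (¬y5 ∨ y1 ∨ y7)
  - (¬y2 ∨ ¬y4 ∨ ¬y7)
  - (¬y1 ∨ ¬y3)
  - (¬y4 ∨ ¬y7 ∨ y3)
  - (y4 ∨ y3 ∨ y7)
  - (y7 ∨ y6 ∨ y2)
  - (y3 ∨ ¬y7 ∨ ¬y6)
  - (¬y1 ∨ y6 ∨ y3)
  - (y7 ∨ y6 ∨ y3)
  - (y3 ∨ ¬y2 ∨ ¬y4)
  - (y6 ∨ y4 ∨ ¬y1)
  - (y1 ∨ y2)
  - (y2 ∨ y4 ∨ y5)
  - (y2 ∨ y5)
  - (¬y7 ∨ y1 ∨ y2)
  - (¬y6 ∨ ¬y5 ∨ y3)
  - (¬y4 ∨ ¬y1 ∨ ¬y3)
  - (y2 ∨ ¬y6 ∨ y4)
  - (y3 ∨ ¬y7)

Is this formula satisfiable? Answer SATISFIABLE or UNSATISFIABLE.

SATISFIABLE

Try y1 = False.
  then y2 is forced to True.
Branch on y3: take y3 = True.
  then y5 is forced to False.
The remaining clauses are satisfied by y4 = True, y6 = True, y7 = False.
So y1=False, y2=True, y3=True, y4=True, y5=False, y6=True, y7=False is a satisfying assignment.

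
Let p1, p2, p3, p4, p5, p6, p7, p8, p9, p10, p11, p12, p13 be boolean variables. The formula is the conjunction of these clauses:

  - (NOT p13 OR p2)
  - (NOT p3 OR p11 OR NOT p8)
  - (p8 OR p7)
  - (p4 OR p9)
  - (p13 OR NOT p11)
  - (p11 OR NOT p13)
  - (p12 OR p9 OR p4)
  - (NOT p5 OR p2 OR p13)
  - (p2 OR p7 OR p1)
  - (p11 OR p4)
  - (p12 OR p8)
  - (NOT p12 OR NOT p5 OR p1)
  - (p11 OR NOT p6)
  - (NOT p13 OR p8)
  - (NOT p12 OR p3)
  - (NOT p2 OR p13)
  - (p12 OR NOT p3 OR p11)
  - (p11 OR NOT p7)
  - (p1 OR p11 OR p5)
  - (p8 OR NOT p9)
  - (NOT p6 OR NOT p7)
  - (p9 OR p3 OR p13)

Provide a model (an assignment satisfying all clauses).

p1 = T, p2 = T, p3 = T, p4 = T, p5 = F, p6 = F, p7 = T, p8 = T, p9 = F, p10 = F, p11 = T, p12 = T, p13 = T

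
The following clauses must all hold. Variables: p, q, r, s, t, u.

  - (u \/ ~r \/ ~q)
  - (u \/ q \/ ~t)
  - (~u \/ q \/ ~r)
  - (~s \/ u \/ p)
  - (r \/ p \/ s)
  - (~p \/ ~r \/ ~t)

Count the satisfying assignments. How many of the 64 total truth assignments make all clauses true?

27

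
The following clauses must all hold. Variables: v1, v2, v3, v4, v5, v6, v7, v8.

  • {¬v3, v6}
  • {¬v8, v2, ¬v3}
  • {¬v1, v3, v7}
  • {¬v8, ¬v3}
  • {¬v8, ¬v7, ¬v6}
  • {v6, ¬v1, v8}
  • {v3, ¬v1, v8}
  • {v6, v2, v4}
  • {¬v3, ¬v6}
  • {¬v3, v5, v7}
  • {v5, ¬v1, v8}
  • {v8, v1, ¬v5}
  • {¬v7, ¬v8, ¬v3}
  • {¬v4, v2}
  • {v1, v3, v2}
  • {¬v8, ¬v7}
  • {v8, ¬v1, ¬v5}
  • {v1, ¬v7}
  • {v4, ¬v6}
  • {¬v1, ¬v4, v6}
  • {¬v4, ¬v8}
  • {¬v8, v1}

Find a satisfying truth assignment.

v1=F  v2=T  v3=F  v4=F  v5=F  v6=F  v7=F  v8=F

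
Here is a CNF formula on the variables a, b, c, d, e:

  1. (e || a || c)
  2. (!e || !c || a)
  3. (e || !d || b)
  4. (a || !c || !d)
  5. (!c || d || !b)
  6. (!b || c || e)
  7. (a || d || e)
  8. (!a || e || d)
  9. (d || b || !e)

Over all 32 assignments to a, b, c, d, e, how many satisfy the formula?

9

Case analysis on e and d:
  e=T, d=T: b free; 3 ways for (a,c) × 2^1 = 6.
  e=T, d=F: remaining (a,b,c) ∈ {(F,T,F); (T,T,F)} — 2.
  e=F, d=T: remaining (a,b,c) ∈ {(T,T,T)} — 1.
  e=F, d=F: a clause becomes empty — 0.
Total: 6 + 2 + 1 + 0 = 9.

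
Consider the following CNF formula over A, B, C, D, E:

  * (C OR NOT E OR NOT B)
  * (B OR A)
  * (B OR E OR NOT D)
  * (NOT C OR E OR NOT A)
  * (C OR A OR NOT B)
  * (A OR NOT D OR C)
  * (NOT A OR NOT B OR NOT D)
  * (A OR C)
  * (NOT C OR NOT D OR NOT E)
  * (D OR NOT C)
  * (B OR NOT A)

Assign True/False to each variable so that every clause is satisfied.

A=1, B=1, C=0, D=0, E=0

Set A = True and propagate.
  then B is forced to True.
  then D is forced to False.
  then C is forced to False.
  then E is forced to False.
Every clause has at least one true literal under this assignment.
Check each clause:
  1. (NOT E OR NOT B OR C) — NOT E is true.
  2. (A OR B) — A is true.
  3. (B OR E OR NOT D) — B is true.
  4. (E OR NOT A OR NOT C) — NOT C is true.
  5. (C OR A OR NOT B) — A is true.
  6. (A OR C OR NOT D) — A is true.
  7. (NOT A OR NOT D OR NOT B) — NOT D is true.
  8. (C OR A) — A is true.
  9. (NOT C OR NOT E OR NOT D) — NOT E is true.
  10. (D OR NOT C) — NOT C is true.
  11. (NOT A OR B) — B is true.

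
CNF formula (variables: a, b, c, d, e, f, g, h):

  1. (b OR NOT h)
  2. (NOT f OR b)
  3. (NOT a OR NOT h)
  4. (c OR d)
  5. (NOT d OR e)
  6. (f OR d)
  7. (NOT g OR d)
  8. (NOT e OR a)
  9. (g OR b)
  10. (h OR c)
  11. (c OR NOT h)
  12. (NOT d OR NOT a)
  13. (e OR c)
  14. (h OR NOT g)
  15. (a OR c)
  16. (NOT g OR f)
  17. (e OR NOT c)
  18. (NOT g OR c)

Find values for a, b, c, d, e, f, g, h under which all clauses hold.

a = T, b = T, c = T, d = F, e = T, f = T, g = F, h = F

b occurs only positively in the remaining clauses — set b = True.
Branch on a: take a = True.
  then h is forced to False.
  then c is forced to True.
  then d is forced to False.
  then f is forced to True.
  then g is forced to False.
  then e is forced to True.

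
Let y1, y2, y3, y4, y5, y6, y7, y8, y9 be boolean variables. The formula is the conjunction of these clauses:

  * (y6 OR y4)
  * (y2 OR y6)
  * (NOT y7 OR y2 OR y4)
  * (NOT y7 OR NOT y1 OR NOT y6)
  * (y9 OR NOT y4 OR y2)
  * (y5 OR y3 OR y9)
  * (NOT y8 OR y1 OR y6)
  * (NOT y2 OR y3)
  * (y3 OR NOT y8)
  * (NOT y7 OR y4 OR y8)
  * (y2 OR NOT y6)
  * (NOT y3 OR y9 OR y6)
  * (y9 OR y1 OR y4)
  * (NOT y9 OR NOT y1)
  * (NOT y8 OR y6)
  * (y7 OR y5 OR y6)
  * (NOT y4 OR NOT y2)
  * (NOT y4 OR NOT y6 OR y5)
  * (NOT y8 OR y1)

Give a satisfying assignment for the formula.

Pure literal: y5 appears only positively; assign y5 = True.
Branch on y1: take y1 = True.
  then y9 is forced to False.
Try y2 = True.
  then y3 is forced to True.
  then y6 is forced to True.
  then y7 is forced to False.
  then y4 is forced to False.
y8 is now unconstrained; take y8 = False.
Check each clause:
  1. (y4 OR y6) — y6 is true.
  2. (y2 OR y6) — y2 is true.
  3. (y2 OR y4 OR NOT y7) — NOT y7 is true.
  4. (NOT y7 OR NOT y6 OR NOT y1) — NOT y7 is true.
  5. (y9 OR y2 OR NOT y4) — y2 is true.
  6. (y5 OR y3 OR y9) — y3 is true.
  7. (y1 OR y6 OR NOT y8) — NOT y8 is true.
  8. (y3 OR NOT y2) — y3 is true.
  9. (NOT y8 OR y3) — NOT y8 is true.
  10. (y4 OR NOT y7 OR y8) — NOT y7 is true.
  11. (NOT y6 OR y2) — y2 is true.
  12. (NOT y3 OR y9 OR y6) — y6 is true.
  13. (y9 OR y4 OR y1) — y1 is true.
  14. (NOT y9 OR NOT y1) — NOT y9 is true.
  15. (NOT y8 OR y6) — NOT y8 is true.
  16. (y5 OR y6 OR y7) — y5 is true.
  17. (NOT y2 OR NOT y4) — NOT y4 is true.
  18. (NOT y6 OR y5 OR NOT y4) — NOT y4 is true.
  19. (y1 OR NOT y8) — NOT y8 is true.

y1 = T  y2 = T  y3 = T  y4 = F  y5 = T  y6 = T  y7 = F  y8 = F  y9 = F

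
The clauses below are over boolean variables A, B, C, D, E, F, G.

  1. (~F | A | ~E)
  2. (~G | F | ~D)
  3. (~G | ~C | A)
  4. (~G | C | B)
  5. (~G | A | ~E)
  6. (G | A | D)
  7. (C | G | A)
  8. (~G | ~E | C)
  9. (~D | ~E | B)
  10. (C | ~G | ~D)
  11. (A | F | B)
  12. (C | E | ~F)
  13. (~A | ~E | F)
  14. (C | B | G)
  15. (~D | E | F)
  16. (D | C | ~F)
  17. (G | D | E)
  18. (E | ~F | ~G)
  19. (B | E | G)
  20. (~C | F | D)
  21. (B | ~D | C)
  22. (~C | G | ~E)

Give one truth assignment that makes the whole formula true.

Pure literal: B appears only positively; assign B = True.
Try A = False.
The remaining clauses are satisfied by C = False, D = False, E = False, F = False, G = True.
Check each clause:
  1. (A | ~F | ~E) — ~F is true.
  2. (F | ~D | ~G) — ~D is true.
  3. (~C | ~G | A) — ~C is true.
  4. (C | ~G | B) — B is true.
  5. (A | ~G | ~E) — ~E is true.
  6. (D | A | G) — G is true.
  7. (A | C | G) — G is true.
  8. (~G | C | ~E) — ~E is true.
  9. (~D | ~E | B) — B is true.
  10. (~G | ~D | C) — ~D is true.
  11. (B | A | F) — B is true.
  12. (E | ~F | C) — ~F is true.
  13. (~E | ~A | F) — ~E is true.
  14. (B | C | G) — B is true.
  15. (F | E | ~D) — ~D is true.
  16. (D | C | ~F) — ~F is true.
  17. (D | G | E) — G is true.
  18. (E | ~G | ~F) — ~F is true.
  19. (G | E | B) — B is true.
  20. (~C | D | F) — ~C is true.
  21. (B | ~D | C) — B is true.
  22. (~E | G | ~C) — ~E is true.

A = False, B = True, C = False, D = False, E = False, F = False, G = True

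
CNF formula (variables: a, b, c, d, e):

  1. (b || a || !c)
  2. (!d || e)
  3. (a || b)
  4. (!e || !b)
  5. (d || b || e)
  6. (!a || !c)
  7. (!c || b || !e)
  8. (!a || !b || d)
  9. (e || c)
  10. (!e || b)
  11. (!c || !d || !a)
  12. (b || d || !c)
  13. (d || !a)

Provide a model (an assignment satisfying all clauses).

a=F  b=T  c=T  d=F  e=F

Branch on a: take a = False.
  then b is forced to True.
  then e is forced to False.
  then d is forced to False.
  then c is forced to True.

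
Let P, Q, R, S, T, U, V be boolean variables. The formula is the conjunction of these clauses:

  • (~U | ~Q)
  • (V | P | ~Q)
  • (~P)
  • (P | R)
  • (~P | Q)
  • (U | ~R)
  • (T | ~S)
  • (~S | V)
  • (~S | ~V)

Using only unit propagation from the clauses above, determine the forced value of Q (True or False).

False

Unit clause (~P) sets P = False.
(P | R) with P = False leaves only R, so R = True.
(U | ~R) with R = True leaves only U, so U = True.
(~U | ~Q) with U = True leaves only ~Q, so Q = False.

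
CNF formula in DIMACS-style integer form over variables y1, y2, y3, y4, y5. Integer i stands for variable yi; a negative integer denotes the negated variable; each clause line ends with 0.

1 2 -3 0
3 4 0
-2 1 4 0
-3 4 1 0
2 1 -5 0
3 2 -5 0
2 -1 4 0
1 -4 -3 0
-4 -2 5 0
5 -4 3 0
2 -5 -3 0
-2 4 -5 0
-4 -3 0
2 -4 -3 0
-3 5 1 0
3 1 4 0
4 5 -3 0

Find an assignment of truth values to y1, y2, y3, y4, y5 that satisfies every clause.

y1 = True, y2 = True, y3 = False, y4 = True, y5 = True

Try y1 = True.
Branch on y2: take y2 = True.
Try y3 = False.
  then y4 is forced to True.
  then y5 is forced to True.
Every clause has at least one true literal under this assignment.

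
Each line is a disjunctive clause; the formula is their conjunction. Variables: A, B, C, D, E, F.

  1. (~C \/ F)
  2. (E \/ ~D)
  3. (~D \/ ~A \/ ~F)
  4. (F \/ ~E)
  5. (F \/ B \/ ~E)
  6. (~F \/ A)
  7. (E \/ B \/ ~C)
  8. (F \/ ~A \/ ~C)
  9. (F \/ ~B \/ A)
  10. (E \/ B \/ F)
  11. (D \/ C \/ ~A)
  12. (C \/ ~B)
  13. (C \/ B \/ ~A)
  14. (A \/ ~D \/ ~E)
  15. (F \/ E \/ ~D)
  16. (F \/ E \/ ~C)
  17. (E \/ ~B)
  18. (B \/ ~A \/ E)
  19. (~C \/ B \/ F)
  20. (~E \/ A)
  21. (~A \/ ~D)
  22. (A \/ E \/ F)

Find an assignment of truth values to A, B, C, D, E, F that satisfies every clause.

A = True, B = False, C = True, D = False, E = True, F = True

Check each clause:
  1. (F \/ ~C) — F is true.
  2. (E \/ ~D) — ~D is true.
  3. (~A \/ ~D \/ ~F) — ~D is true.
  4. (~E \/ F) — F is true.
  5. (B \/ F \/ ~E) — F is true.
  6. (A \/ ~F) — A is true.
  7. (~C \/ B \/ E) — E is true.
  8. (~A \/ ~C \/ F) — F is true.
  9. (A \/ F \/ ~B) — A is true.
  10. (B \/ E \/ F) — E is true.
  11. (D \/ ~A \/ C) — C is true.
  12. (~B \/ C) — C is true.
  13. (C \/ B \/ ~A) — C is true.
  14. (~E \/ ~D \/ A) — A is true.
  15. (E \/ ~D \/ F) — ~D is true.
  16. (F \/ ~C \/ E) — E is true.
  17. (~B \/ E) — E is true.
  18. (~A \/ B \/ E) — E is true.
  19. (F \/ ~C \/ B) — F is true.
  20. (~E \/ A) — A is true.
  21. (~D \/ ~A) — ~D is true.
  22. (E \/ A \/ F) — A is true.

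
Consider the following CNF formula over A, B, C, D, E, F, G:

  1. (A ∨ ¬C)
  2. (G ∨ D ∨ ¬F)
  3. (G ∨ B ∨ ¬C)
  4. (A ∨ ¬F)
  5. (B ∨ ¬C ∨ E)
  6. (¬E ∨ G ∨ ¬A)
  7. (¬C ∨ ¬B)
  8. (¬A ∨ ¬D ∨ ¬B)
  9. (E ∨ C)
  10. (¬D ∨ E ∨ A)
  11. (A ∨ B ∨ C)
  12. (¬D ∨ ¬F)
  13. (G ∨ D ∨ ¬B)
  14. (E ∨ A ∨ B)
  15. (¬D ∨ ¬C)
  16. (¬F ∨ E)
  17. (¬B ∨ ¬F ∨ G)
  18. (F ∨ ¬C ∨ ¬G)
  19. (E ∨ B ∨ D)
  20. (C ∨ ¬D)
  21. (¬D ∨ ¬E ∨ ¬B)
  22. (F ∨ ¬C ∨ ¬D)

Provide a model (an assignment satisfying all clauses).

Branch on A: take A = True.
Set B = True and propagate.
  then C is forced to False.
  then D is forced to False.
  then E is forced to True.
  then G is forced to True.
F is now unconstrained; take F = False.

A = 1, B = 1, C = 0, D = 0, E = 1, F = 0, G = 1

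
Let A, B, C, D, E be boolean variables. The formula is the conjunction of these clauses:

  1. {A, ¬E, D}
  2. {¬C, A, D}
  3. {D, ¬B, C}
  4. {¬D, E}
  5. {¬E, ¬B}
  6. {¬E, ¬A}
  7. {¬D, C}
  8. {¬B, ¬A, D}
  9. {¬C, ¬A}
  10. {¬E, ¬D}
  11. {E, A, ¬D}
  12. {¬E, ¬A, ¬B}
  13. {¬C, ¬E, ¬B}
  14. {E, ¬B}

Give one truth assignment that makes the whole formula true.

A=F, B=F, C=F, D=F, E=F

B occurs only negated in the remaining clauses — set B = False.
Set A = False and propagate.
For the remaining variables, C = False, D = False, E = False works.
Check each clause:
  1. {¬E, D, A} — ¬E is true.
  2. {¬C, A, D} — ¬C is true.
  3. {¬B, D, C} — ¬B is true.
  4. {E, ¬D} — ¬D is true.
  5. {¬E, ¬B} — ¬E is true.
  6. {¬A, ¬E} — ¬E is true.
  7. {¬D, C} — ¬D is true.
  8. {D, ¬B, ¬A} — ¬B is true.
  9. {¬A, ¬C} — ¬C is true.
  10. {¬D, ¬E} — ¬E is true.
  11. {¬D, A, E} — ¬D is true.
  12. {¬A, ¬E, ¬B} — ¬E is true.
  13. {¬C, ¬E, ¬B} — ¬E is true.
  14. {E, ¬B} — ¬B is true.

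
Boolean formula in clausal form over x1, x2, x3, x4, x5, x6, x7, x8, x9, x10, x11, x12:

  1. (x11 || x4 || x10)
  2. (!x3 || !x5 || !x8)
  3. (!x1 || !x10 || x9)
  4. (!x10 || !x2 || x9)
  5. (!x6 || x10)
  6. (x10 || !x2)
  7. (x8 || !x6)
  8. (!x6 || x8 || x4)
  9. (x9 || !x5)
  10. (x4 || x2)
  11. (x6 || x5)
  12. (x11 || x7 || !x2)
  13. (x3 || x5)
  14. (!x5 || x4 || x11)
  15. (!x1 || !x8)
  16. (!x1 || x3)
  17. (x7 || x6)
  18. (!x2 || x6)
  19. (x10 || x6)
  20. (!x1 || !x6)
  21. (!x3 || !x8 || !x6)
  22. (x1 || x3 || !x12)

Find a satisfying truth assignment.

x4 occurs only positively in the remaining clauses — set x4 = True.
x7 occurs only positively in the remaining clauses — set x7 = True.
Try x1 = False.
Branch on x2: take x2 = False.
For the remaining variables, x3 = True, x5 = True, x6 = False, x8 = False, x9 = True, x10 = True, x11 = False, x12 = True works.
Every clause has at least one true literal under this assignment.
Check each clause:
  1. (x11 || x10 || x4) — x10 is true.
  2. (!x3 || !x8 || !x5) — !x8 is true.
  3. (!x10 || !x1 || x9) — x9 is true.
  4. (!x2 || !x10 || x9) — x9 is true.
  5. (!x6 || x10) — !x6 is true.
  6. (x10 || !x2) — x10 is true.
  7. (!x6 || x8) — !x6 is true.
  8. (x8 || x4 || !x6) — !x6 is true.
  9. (!x5 || x9) — x9 is true.
  10. (x2 || x4) — x4 is true.
  11. (x5 || x6) — x5 is true.
  12. (!x2 || x11 || x7) — !x2 is true.
  13. (x3 || x5) — x3 is true.
  14. (x11 || x4 || !x5) — x4 is true.
  15. (!x8 || !x1) — !x8 is true.
  16. (x3 || !x1) — x3 is true.
  17. (x6 || x7) — x7 is true.
  18. (!x2 || x6) — !x2 is true.
  19. (x6 || x10) — x10 is true.
  20. (!x1 || !x6) — !x6 is true.
  21. (!x6 || !x3 || !x8) — !x8 is true.
  22. (x3 || !x12 || x1) — x3 is true.

x1=False, x2=False, x3=True, x4=True, x5=True, x6=False, x7=True, x8=False, x9=True, x10=True, x11=False, x12=True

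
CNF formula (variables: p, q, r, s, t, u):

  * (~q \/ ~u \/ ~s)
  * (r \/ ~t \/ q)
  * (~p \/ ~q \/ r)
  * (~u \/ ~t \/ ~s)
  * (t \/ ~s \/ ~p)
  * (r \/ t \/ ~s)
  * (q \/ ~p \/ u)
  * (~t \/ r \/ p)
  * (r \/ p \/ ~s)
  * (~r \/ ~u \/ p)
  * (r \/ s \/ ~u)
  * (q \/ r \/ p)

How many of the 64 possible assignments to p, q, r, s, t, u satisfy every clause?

16

Split on r, then p.
  r=T, p=T: 7 of the 16 assignments to (q,s,t,u) work.
  r=T, p=F: forces u=F; q, s, t free → 2^3 = 8.
  r=F, p=T: a clause becomes empty — 0.
  r=F, p=F: remaining (q,s,t,u) ∈ {(T,F,F,F)} — 1.
Total: 7 + 8 + 0 + 1 = 16.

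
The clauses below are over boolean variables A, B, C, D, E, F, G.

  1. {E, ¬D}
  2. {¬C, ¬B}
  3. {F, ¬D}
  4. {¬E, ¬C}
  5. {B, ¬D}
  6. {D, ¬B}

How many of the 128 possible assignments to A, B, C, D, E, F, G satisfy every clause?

28

Case analysis on D and B:
  D=1, B=1: remaining (A,C,E,F,G) ∈ {(0,0,1,1,0); (0,0,1,1,1); (1,0,1,1,0); (1,0,1,1,1)} — 4.
  D=1, B=0: a clause becomes empty — 0.
  D=0, B=1: a clause becomes empty — 0.
  D=0, B=0: A, F, G free; 3 ways for (C,E) × 2^3 = 24.
Total: 4 + 0 + 0 + 24 = 28.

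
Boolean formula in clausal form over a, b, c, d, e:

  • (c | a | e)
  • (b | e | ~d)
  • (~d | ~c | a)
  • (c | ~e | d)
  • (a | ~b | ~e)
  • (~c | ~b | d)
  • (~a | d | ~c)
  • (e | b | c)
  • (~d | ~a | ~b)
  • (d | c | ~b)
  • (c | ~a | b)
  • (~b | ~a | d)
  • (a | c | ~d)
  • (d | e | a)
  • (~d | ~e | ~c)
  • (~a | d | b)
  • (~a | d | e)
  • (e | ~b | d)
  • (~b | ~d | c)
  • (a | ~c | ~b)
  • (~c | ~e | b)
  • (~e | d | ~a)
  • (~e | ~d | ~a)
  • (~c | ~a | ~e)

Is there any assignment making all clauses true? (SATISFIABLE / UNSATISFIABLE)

d = True:
  c = True:
    propagation gives a=True, b=False, e=True; an empty clause results — contradiction.
  c = False:
    propagation gives a=True, b=False; an empty clause results — contradiction.
d = False:
  a = True:
    propagation gives c=False, e=False; an empty clause results — contradiction.
  a = False:
    propagation gives e=True, c=True, b=False; an empty clause results — contradiction.
Every branch closes, so no satisfying assignment exists.

UNSATISFIABLE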